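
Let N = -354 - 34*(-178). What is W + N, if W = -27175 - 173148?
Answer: -194625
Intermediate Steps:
N = 5698 (N = -354 + 6052 = 5698)
W = -200323
W + N = -200323 + 5698 = -194625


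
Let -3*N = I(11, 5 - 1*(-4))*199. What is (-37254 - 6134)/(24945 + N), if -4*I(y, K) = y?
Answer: -520656/301529 ≈ -1.7267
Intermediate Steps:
I(y, K) = -y/4
N = 2189/12 (N = -(-1/4*11)*199/3 = -(-11)*199/12 = -1/3*(-2189/4) = 2189/12 ≈ 182.42)
(-37254 - 6134)/(24945 + N) = (-37254 - 6134)/(24945 + 2189/12) = -43388/301529/12 = -43388*12/301529 = -520656/301529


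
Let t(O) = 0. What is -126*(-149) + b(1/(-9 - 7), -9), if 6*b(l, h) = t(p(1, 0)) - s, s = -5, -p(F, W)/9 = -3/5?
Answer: 112649/6 ≈ 18775.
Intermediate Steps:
p(F, W) = 27/5 (p(F, W) = -(-27)/5 = -9*(-⅗) = 27/5)
b(l, h) = ⅚ (b(l, h) = (0 - 1*(-5))/6 = (0 + 5)/6 = (⅙)*5 = ⅚)
-126*(-149) + b(1/(-9 - 7), -9) = -126*(-149) + ⅚ = 18774 + ⅚ = 112649/6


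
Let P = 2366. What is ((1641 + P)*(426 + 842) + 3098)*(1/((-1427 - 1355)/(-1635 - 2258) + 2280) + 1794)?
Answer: 40490320974124707/4439411 ≈ 9.1206e+9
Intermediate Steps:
((1641 + P)*(426 + 842) + 3098)*(1/((-1427 - 1355)/(-1635 - 2258) + 2280) + 1794) = ((1641 + 2366)*(426 + 842) + 3098)*(1/((-1427 - 1355)/(-1635 - 2258) + 2280) + 1794) = (4007*1268 + 3098)*(1/(-2782/(-3893) + 2280) + 1794) = (5080876 + 3098)*(1/(-2782*(-1/3893) + 2280) + 1794) = 5083974*(1/(2782/3893 + 2280) + 1794) = 5083974*(1/(8878822/3893) + 1794) = 5083974*(3893/8878822 + 1794) = 5083974*(15928610561/8878822) = 40490320974124707/4439411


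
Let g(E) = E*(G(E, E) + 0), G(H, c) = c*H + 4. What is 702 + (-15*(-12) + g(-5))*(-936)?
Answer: -32058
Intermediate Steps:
G(H, c) = 4 + H*c (G(H, c) = H*c + 4 = 4 + H*c)
g(E) = E*(4 + E**2) (g(E) = E*((4 + E*E) + 0) = E*((4 + E**2) + 0) = E*(4 + E**2))
702 + (-15*(-12) + g(-5))*(-936) = 702 + (-15*(-12) - 5*(4 + (-5)**2))*(-936) = 702 + (180 - 5*(4 + 25))*(-936) = 702 + (180 - 5*29)*(-936) = 702 + (180 - 145)*(-936) = 702 + 35*(-936) = 702 - 32760 = -32058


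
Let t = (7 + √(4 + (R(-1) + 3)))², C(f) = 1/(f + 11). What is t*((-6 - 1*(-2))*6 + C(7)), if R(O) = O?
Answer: -23705/18 - 3017*√6/9 ≈ -2138.1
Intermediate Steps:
C(f) = 1/(11 + f)
t = (7 + √6)² (t = (7 + √(4 + (-1 + 3)))² = (7 + √(4 + 2))² = (7 + √6)² ≈ 89.293)
t*((-6 - 1*(-2))*6 + C(7)) = (7 + √6)²*((-6 - 1*(-2))*6 + 1/(11 + 7)) = (7 + √6)²*((-6 + 2)*6 + 1/18) = (7 + √6)²*(-4*6 + 1/18) = (7 + √6)²*(-24 + 1/18) = (7 + √6)²*(-431/18) = -431*(7 + √6)²/18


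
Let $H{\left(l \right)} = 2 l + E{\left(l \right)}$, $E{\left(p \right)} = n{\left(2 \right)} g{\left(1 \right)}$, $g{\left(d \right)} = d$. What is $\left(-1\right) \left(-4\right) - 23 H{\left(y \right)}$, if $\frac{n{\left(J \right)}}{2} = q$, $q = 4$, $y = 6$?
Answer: $-456$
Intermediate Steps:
$n{\left(J \right)} = 8$ ($n{\left(J \right)} = 2 \cdot 4 = 8$)
$E{\left(p \right)} = 8$ ($E{\left(p \right)} = 8 \cdot 1 = 8$)
$H{\left(l \right)} = 8 + 2 l$ ($H{\left(l \right)} = 2 l + 8 = 8 + 2 l$)
$\left(-1\right) \left(-4\right) - 23 H{\left(y \right)} = \left(-1\right) \left(-4\right) - 23 \left(8 + 2 \cdot 6\right) = 4 - 23 \left(8 + 12\right) = 4 - 460 = -456$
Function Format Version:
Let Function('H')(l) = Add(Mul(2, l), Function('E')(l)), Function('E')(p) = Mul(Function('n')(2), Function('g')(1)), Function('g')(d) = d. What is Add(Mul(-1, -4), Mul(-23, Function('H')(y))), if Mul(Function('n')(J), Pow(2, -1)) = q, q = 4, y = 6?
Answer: -456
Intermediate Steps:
Function('n')(J) = 8 (Function('n')(J) = Mul(2, 4) = 8)
Function('E')(p) = 8 (Function('E')(p) = Mul(8, 1) = 8)
Function('H')(l) = Add(8, Mul(2, l)) (Function('H')(l) = Add(Mul(2, l), 8) = Add(8, Mul(2, l)))
Add(Mul(-1, -4), Mul(-23, Function('H')(y))) = Add(Mul(-1, -4), Mul(-23, Add(8, Mul(2, 6)))) = Add(4, Mul(-23, Add(8, 12))) = Add(4, Mul(-23, 20)) = Add(4, -460) = -456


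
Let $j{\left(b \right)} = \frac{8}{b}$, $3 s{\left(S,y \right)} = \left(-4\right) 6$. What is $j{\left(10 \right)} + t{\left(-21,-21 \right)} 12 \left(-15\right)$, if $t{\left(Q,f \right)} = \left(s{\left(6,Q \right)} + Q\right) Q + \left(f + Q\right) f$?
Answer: $- \frac{1341896}{5} \approx -2.6838 \cdot 10^{5}$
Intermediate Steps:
$s{\left(S,y \right)} = -8$ ($s{\left(S,y \right)} = \frac{\left(-4\right) 6}{3} = \frac{1}{3} \left(-24\right) = -8$)
$t{\left(Q,f \right)} = Q \left(-8 + Q\right) + f \left(Q + f\right)$ ($t{\left(Q,f \right)} = \left(-8 + Q\right) Q + \left(f + Q\right) f = Q \left(-8 + Q\right) + \left(Q + f\right) f = Q \left(-8 + Q\right) + f \left(Q + f\right)$)
$j{\left(10 \right)} + t{\left(-21,-21 \right)} 12 \left(-15\right) = \frac{8}{10} + \left(\left(-21\right)^{2} + \left(-21\right)^{2} - -168 - -441\right) 12 \left(-15\right) = 8 \cdot \frac{1}{10} + \left(441 + 441 + 168 + 441\right) \left(-180\right) = \frac{4}{5} + 1491 \left(-180\right) = \frac{4}{5} - 268380 = - \frac{1341896}{5}$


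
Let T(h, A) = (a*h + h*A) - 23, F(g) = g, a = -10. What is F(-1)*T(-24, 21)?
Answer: 287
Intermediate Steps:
T(h, A) = -23 - 10*h + A*h (T(h, A) = (-10*h + h*A) - 23 = (-10*h + A*h) - 23 = -23 - 10*h + A*h)
F(-1)*T(-24, 21) = -(-23 - 10*(-24) + 21*(-24)) = -(-23 + 240 - 504) = -1*(-287) = 287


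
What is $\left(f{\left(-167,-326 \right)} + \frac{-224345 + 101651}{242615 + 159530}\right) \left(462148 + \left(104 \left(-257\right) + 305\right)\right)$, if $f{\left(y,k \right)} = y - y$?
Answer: $- \frac{10692168630}{80429} \approx -1.3294 \cdot 10^{5}$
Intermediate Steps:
$f{\left(y,k \right)} = 0$
$\left(f{\left(-167,-326 \right)} + \frac{-224345 + 101651}{242615 + 159530}\right) \left(462148 + \left(104 \left(-257\right) + 305\right)\right) = \left(0 + \frac{-224345 + 101651}{242615 + 159530}\right) \left(462148 + \left(104 \left(-257\right) + 305\right)\right) = \left(0 - \frac{122694}{402145}\right) \left(462148 + \left(-26728 + 305\right)\right) = \left(0 - \frac{122694}{402145}\right) \left(462148 - 26423\right) = \left(0 - \frac{122694}{402145}\right) 435725 = \left(- \frac{122694}{402145}\right) 435725 = - \frac{10692168630}{80429}$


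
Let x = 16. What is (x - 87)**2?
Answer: 5041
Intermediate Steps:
(x - 87)**2 = (16 - 87)**2 = (-71)**2 = 5041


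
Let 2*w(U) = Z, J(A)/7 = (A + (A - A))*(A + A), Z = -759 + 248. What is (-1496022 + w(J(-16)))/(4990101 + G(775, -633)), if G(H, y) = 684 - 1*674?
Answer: -2992555/9980222 ≈ -0.29985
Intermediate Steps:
Z = -511
G(H, y) = 10 (G(H, y) = 684 - 674 = 10)
J(A) = 14*A² (J(A) = 7*((A + (A - A))*(A + A)) = 7*((A + 0)*(2*A)) = 7*(A*(2*A)) = 7*(2*A²) = 14*A²)
w(U) = -511/2 (w(U) = (½)*(-511) = -511/2)
(-1496022 + w(J(-16)))/(4990101 + G(775, -633)) = (-1496022 - 511/2)/(4990101 + 10) = -2992555/2/4990111 = -2992555/2*1/4990111 = -2992555/9980222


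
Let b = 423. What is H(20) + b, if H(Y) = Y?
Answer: 443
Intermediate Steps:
H(20) + b = 20 + 423 = 443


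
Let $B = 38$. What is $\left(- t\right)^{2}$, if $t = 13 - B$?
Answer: $625$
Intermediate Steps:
$t = -25$ ($t = 13 - 38 = -25$)
$\left(- t\right)^{2} = \left(\left(-1\right) \left(-25\right)\right)^{2} = 25^{2} = 625$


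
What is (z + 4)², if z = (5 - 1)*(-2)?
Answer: 16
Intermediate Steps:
z = -8 (z = 4*(-2) = -8)
(z + 4)² = (-8 + 4)² = (-4)² = 16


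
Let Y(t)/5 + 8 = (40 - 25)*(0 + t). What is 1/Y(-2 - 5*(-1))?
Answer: 1/185 ≈ 0.0054054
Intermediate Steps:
Y(t) = -40 + 75*t (Y(t) = -40 + 5*((40 - 25)*(0 + t)) = -40 + 5*(15*t) = -40 + 75*t)
1/Y(-2 - 5*(-1)) = 1/(-40 + 75*(-2 - 5*(-1))) = 1/(-40 + 75*(-2 + 5)) = 1/(-40 + 75*3) = 1/(-40 + 225) = 1/185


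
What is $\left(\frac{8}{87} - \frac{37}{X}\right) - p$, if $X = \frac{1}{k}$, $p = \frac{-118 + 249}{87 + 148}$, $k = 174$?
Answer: $- \frac{131634427}{20445} \approx -6438.5$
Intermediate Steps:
$p = \frac{131}{235} \approx 0.55745$
$X = \frac{1}{174} \approx 0.0057471$
$\left(\frac{8}{87} - \frac{37}{X}\right) - p = \left(\frac{8}{87} - 37 \frac{1}{\frac{1}{174}}\right) - \frac{131}{235} = \left(8 \cdot \frac{1}{87} - 6438\right) - \frac{131}{235} = \left(\frac{8}{87} - 6438\right) - \frac{131}{235} = - \frac{560098}{87} - \frac{131}{235} = - \frac{131634427}{20445}$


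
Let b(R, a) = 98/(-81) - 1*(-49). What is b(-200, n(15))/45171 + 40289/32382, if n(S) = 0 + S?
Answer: 2341853947/1880649414 ≈ 1.2452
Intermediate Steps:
n(S) = S
b(R, a) = 3871/81 (b(R, a) = 98*(-1/81) + 49 = -98/81 + 49 = 3871/81)
b(-200, n(15))/45171 + 40289/32382 = (3871/81)/45171 + 40289/32382 = (3871/81)*(1/45171) + 40289*(1/32382) = 553/522693 + 40289/32382 = 2341853947/1880649414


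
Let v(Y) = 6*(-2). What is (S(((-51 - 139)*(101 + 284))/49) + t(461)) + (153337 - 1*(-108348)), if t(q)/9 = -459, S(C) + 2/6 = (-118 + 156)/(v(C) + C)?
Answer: 4069605088/15801 ≈ 2.5755e+5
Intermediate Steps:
v(Y) = -12
S(C) = -1/3 + 38/(-12 + C) (S(C) = -1/3 + (-118 + 156)/(-12 + C) = -1/3 + 38/(-12 + C))
t(q) = -4131 (t(q) = 9*(-459) = -4131)
(S(((-51 - 139)*(101 + 284))/49) + t(461)) + (153337 - 1*(-108348)) = ((126 - (-51 - 139)*(101 + 284)/49)/(3*(-12 + ((-51 - 139)*(101 + 284))/49)) - 4131) + (153337 - 1*(-108348)) = ((126 - (-190*385)/49)/(3*(-12 - 190*385*(1/49))) - 4131) + (153337 + 108348) = ((126 - (-73150)/49)/(3*(-12 - 73150*1/49)) - 4131) + 261685 = ((126 - 1*(-10450/7))/(3*(-12 - 10450/7)) - 4131) + 261685 = ((126 + 10450/7)/(3*(-10534/7)) - 4131) + 261685 = ((1/3)*(-7/10534)*(11332/7) - 4131) + 261685 = (-5666/15801 - 4131) + 261685 = -65279597/15801 + 261685 = 4069605088/15801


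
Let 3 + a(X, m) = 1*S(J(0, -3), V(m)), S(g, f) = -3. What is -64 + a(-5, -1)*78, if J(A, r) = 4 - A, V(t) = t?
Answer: -532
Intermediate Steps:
a(X, m) = -6 (a(X, m) = -3 + 1*(-3) = -3 - 3 = -6)
-64 + a(-5, -1)*78 = -64 - 6*78 = -64 - 468 = -532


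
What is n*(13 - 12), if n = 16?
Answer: 16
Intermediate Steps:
n*(13 - 12) = 16*(13 - 12) = 16*1 = 16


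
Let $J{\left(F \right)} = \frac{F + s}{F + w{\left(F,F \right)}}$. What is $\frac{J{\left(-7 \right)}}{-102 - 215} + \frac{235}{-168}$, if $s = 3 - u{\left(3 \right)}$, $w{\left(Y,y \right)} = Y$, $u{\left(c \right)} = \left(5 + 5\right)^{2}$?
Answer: $- \frac{75743}{53256} \approx -1.4222$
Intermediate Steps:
$u{\left(c \right)} = 100$ ($u{\left(c \right)} = 10^{2} = 100$)
$s = -97$ ($s = 3 - 100 = -97$)
$J{\left(F \right)} = \frac{-97 + F}{2 F}$ ($J{\left(F \right)} = \frac{F - 97}{F + F} = \frac{-97 + F}{2 F}$)
$\frac{J{\left(-7 \right)}}{-102 - 215} + \frac{235}{-168} = \frac{\frac{1}{2} \frac{1}{-7} \left(-97 - 7\right)}{-102 - 215} + \frac{235}{-168} = \frac{\frac{1}{2} \left(- \frac{1}{7}\right) \left(-104\right)}{-102 - 215} + 235 \left(- \frac{1}{168}\right) = \frac{52}{7 \left(-317\right)} - \frac{235}{168} = \frac{52}{7} \left(- \frac{1}{317}\right) - \frac{235}{168} = - \frac{52}{2219} - \frac{235}{168} = - \frac{75743}{53256}$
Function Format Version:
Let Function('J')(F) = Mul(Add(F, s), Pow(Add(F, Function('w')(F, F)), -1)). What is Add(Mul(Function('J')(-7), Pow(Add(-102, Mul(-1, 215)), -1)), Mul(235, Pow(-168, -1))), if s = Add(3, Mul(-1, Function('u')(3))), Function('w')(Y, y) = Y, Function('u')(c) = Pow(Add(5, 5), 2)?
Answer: Rational(-75743, 53256) ≈ -1.4222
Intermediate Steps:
Function('u')(c) = 100 (Function('u')(c) = Pow(10, 2) = 100)
s = -97 (s = Add(3, Mul(-1, 100)) = Add(3, -100) = -97)
Function('J')(F) = Mul(Rational(1, 2), Pow(F, -1), Add(-97, F)) (Function('J')(F) = Mul(Add(F, -97), Pow(Add(F, F), -1)) = Mul(Add(-97, F), Pow(Mul(2, F), -1)) = Mul(Add(-97, F), Mul(Rational(1, 2), Pow(F, -1))) = Mul(Rational(1, 2), Pow(F, -1), Add(-97, F)))
Add(Mul(Function('J')(-7), Pow(Add(-102, Mul(-1, 215)), -1)), Mul(235, Pow(-168, -1))) = Add(Mul(Mul(Rational(1, 2), Pow(-7, -1), Add(-97, -7)), Pow(Add(-102, Mul(-1, 215)), -1)), Mul(235, Pow(-168, -1))) = Add(Mul(Mul(Rational(1, 2), Rational(-1, 7), -104), Pow(Add(-102, -215), -1)), Mul(235, Rational(-1, 168))) = Add(Mul(Rational(52, 7), Pow(-317, -1)), Rational(-235, 168)) = Add(Mul(Rational(52, 7), Rational(-1, 317)), Rational(-235, 168)) = Add(Rational(-52, 2219), Rational(-235, 168)) = Rational(-75743, 53256)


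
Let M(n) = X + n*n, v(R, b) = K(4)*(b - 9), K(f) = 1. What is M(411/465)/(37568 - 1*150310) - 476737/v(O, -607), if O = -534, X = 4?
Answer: 92235887486289/119179568200 ≈ 773.92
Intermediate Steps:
v(R, b) = -9 + b (v(R, b) = 1*(b - 9) = 1*(-9 + b) = -9 + b)
M(n) = 4 + n**2 (M(n) = 4 + n*n = 4 + n**2)
M(411/465)/(37568 - 1*150310) - 476737/v(O, -607) = (4 + (411/465)**2)/(37568 - 1*150310) - 476737/(-9 - 607) = (4 + (411*(1/465))**2)/(37568 - 150310) - 476737/(-616) = (4 + (137/155)**2)/(-112742) - 476737*(-1/616) = (4 + 18769/24025)*(-1/112742) + 476737/616 = (114869/24025)*(-1/112742) + 476737/616 = -114869/2708626550 + 476737/616 = 92235887486289/119179568200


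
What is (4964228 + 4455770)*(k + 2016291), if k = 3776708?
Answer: 54570038994002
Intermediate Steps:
(4964228 + 4455770)*(k + 2016291) = (4964228 + 4455770)*(3776708 + 2016291) = 9419998*5792999 = 54570038994002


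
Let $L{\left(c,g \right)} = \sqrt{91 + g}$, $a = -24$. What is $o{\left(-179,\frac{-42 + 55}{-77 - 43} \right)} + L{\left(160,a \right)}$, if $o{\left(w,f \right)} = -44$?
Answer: $-44 + \sqrt{67} \approx -35.815$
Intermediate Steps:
$o{\left(-179,\frac{-42 + 55}{-77 - 43} \right)} + L{\left(160,a \right)} = -44 + \sqrt{91 - 24} = -44 + \sqrt{67}$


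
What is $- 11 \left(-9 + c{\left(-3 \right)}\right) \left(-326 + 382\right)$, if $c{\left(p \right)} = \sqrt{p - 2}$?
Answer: $5544 - 616 i \sqrt{5} \approx 5544.0 - 1377.4 i$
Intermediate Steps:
$c{\left(p \right)} = \sqrt{-2 + p}$
$- 11 \left(-9 + c{\left(-3 \right)}\right) \left(-326 + 382\right) = - 11 \left(-9 + \sqrt{-2 - 3}\right) \left(-326 + 382\right) = - 11 \left(-9 + \sqrt{-5}\right) 56 = - 11 \left(-9 + i \sqrt{5}\right) 56 = \left(99 - 11 i \sqrt{5}\right) 56 = 5544 - 616 i \sqrt{5}$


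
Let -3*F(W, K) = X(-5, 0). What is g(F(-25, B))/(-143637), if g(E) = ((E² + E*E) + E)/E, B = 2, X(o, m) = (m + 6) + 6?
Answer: 7/143637 ≈ 4.8734e-5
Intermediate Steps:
X(o, m) = 12 + m (X(o, m) = (6 + m) + 6 = 12 + m)
F(W, K) = -4 (F(W, K) = -(12 + 0)/3 = -⅓*12 = -4)
g(E) = (E + 2*E²)/E (g(E) = ((E² + E²) + E)/E = (2*E² + E)/E = (E + 2*E²)/E)
g(F(-25, B))/(-143637) = (1 + 2*(-4))/(-143637) = (1 - 8)*(-1/143637) = -7*(-1/143637) = 7/143637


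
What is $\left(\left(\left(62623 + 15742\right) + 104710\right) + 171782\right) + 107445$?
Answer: $462302$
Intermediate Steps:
$\left(\left(\left(62623 + 15742\right) + 104710\right) + 171782\right) + 107445 = \left(\left(78365 + 104710\right) + 171782\right) + 107445 = \left(183075 + 171782\right) + 107445 = 354857 + 107445 = 462302$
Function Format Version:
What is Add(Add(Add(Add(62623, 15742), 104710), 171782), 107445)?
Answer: 462302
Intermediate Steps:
Add(Add(Add(Add(62623, 15742), 104710), 171782), 107445) = Add(Add(Add(78365, 104710), 171782), 107445) = Add(Add(183075, 171782), 107445) = Add(354857, 107445) = 462302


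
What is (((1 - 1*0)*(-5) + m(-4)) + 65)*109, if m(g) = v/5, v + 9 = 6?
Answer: 32373/5 ≈ 6474.6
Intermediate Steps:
v = -3 (v = -9 + 6 = -3)
m(g) = -3/5
(((1 - 1*0)*(-5) + m(-4)) + 65)*109 = (((1 - 1*0)*(-5) - 3/5) + 65)*109 = (((1 + 0)*(-5) - 3/5) + 65)*109 = ((1*(-5) - 3/5) + 65)*109 = ((-5 - 3/5) + 65)*109 = (-28/5 + 65)*109 = (297/5)*109 = 32373/5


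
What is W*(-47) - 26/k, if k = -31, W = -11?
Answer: 16053/31 ≈ 517.84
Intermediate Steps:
W*(-47) - 26/k = -11*(-47) - 26/(-31) = 517 - 26*(-1/31) = 517 + 26/31 = 16053/31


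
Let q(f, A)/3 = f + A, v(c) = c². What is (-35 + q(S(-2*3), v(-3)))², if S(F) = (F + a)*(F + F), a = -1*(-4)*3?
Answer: 50176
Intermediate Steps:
a = 12 (a = 4*3 = 12)
S(F) = 2*F*(12 + F) (S(F) = (F + 12)*(F + F) = (12 + F)*(2*F) = 2*F*(12 + F))
q(f, A) = 3*A + 3*f (q(f, A) = 3*(f + A) = 3*(A + f) = 3*A + 3*f)
(-35 + q(S(-2*3), v(-3)))² = (-35 + (3*(-3)² + 3*(2*(-2*3)*(12 - 2*3))))² = (-35 + (3*9 + 3*(2*(-6)*(12 - 6))))² = (-35 + (27 + 3*(2*(-6)*6)))² = (-35 + (27 + 3*(-72)))² = (-35 + (27 - 216))² = (-35 - 189)² = (-224)² = 50176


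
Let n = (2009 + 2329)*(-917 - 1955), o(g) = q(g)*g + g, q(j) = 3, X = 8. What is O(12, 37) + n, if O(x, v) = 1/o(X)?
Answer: -398679551/32 ≈ -1.2459e+7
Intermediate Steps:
o(g) = 4*g (o(g) = 3*g + g = 4*g)
O(x, v) = 1/32 (O(x, v) = 1/(4*8) = 1/32)
n = -12458736 (n = 4338*(-2872) = -12458736)
O(12, 37) + n = 1/32 - 12458736 = -398679551/32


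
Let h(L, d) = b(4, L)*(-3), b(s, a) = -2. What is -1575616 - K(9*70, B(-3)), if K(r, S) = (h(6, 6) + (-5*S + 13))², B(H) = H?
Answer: -1576772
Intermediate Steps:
h(L, d) = 6 (h(L, d) = -2*(-3) = 6)
K(r, S) = (19 - 5*S)² (K(r, S) = (6 + (-5*S + 13))² = (6 + (13 - 5*S))² = (19 - 5*S)²)
-1575616 - K(9*70, B(-3)) = -1575616 - (-19 + 5*(-3))² = -1575616 - (-19 - 15)² = -1575616 - 1*(-34)² = -1575616 - 1*1156 = -1575616 - 1156 = -1576772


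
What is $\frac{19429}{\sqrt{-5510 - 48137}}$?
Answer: $- \frac{19429 i \sqrt{53647}}{53647} \approx - 83.884 i$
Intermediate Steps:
$\frac{19429}{\sqrt{-5510 - 48137}} = \frac{19429}{\sqrt{-53647}} = \frac{19429}{i \sqrt{53647}} = 19429 \left(- \frac{i \sqrt{53647}}{53647}\right) = - \frac{19429 i \sqrt{53647}}{53647}$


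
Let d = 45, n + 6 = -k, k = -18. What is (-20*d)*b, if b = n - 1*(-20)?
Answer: -28800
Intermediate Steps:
n = 12 (n = -6 - 1*(-18) = -6 + 18 = 12)
b = 32 (b = 12 - 1*(-20) = 12 + 20 = 32)
(-20*d)*b = -20*45*32 = -900*32 = -28800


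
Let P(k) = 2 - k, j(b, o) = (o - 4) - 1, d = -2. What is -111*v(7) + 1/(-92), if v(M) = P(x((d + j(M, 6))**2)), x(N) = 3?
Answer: 10211/92 ≈ 110.99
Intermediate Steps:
j(b, o) = -5 + o (j(b, o) = (-4 + o) - 1 = -5 + o)
v(M) = -1 (v(M) = 2 - 1*3 = 2 - 3 = -1)
-111*v(7) + 1/(-92) = -111*(-1) + 1/(-92) = 111 - 1/92 = 10211/92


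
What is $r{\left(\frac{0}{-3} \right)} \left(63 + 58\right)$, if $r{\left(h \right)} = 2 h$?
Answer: $0$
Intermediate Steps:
$r{\left(\frac{0}{-3} \right)} \left(63 + 58\right) = 2 \frac{0}{-3} \left(63 + 58\right) = 2 \cdot 0 \left(- \frac{1}{3}\right) 121 = 2 \cdot 0 \cdot 121 = 0 \cdot 121 = 0$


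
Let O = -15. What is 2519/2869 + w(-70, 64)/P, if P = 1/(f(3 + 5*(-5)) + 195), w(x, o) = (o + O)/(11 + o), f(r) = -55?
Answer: 3974053/43035 ≈ 92.345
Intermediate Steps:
w(x, o) = (-15 + o)/(11 + o) (w(x, o) = (o - 15)/(11 + o) = (-15 + o)/(11 + o))
P = 1/140 (P = 1/(-55 + 195) = 1/140 ≈ 0.0071429)
2519/2869 + w(-70, 64)/P = 2519/2869 + ((-15 + 64)/(11 + 64))/(1/140) = 2519*(1/2869) + (49/75)*140 = 2519/2869 + ((1/75)*49)*140 = 2519/2869 + (49/75)*140 = 2519/2869 + 1372/15 = 3974053/43035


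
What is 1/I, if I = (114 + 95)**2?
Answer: 1/43681 ≈ 2.2893e-5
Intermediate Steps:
I = 43681 (I = 209**2 = 43681)
1/I = 1/43681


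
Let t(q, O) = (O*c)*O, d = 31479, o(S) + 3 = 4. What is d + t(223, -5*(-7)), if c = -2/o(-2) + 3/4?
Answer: 119791/4 ≈ 29948.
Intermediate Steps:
o(S) = 1 (o(S) = -3 + 4 = 1)
c = -5/4 (c = -2/1 + 3/4 = -2*1 + 3*(¼) = -2 + ¾ = -5/4 ≈ -1.2500)
t(q, O) = -5*O²/4 (t(q, O) = (O*(-5/4))*O = (-5*O/4)*O = -5*O²/4)
d + t(223, -5*(-7)) = 31479 - 5*(-5*(-7))²/4 = 31479 - 5/4*35² = 31479 - 5/4*1225 = 31479 - 6125/4 = 119791/4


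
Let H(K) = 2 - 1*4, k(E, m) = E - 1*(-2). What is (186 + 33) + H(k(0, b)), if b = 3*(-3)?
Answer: 217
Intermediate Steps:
b = -9
k(E, m) = 2 + E (k(E, m) = E + 2 = 2 + E)
H(K) = -2 (H(K) = 2 - 4 = -2)
(186 + 33) + H(k(0, b)) = (186 + 33) - 2 = 219 - 2 = 217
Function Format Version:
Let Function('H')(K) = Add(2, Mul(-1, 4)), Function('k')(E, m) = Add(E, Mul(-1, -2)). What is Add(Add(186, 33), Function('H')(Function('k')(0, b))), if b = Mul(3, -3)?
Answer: 217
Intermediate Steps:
b = -9
Function('k')(E, m) = Add(2, E) (Function('k')(E, m) = Add(E, 2) = Add(2, E))
Function('H')(K) = -2 (Function('H')(K) = Add(2, -4) = -2)
Add(Add(186, 33), Function('H')(Function('k')(0, b))) = Add(Add(186, 33), -2) = Add(219, -2) = 217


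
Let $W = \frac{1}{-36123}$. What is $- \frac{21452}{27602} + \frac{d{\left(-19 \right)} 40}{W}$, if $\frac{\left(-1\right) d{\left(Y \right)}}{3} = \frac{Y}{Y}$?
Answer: $\frac{59824012034}{13801} \approx 4.3348 \cdot 10^{6}$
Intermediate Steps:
$d{\left(Y \right)} = -3$ ($d{\left(Y \right)} = - 3 \frac{Y}{Y} = \left(-3\right) 1 = -3$)
$W = - \frac{1}{36123} \approx -2.7683 \cdot 10^{-5}$
$- \frac{21452}{27602} + \frac{d{\left(-19 \right)} 40}{W} = - \frac{21452}{27602} + \frac{\left(-3\right) 40}{- \frac{1}{36123}} = \left(-21452\right) \frac{1}{27602} - -4334760 = - \frac{10726}{13801} + 4334760 = \frac{59824012034}{13801}$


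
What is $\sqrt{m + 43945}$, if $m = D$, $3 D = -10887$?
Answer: $2 \sqrt{10079} \approx 200.79$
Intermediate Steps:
$D = -3629$ ($D = \frac{1}{3} \left(-10887\right) = -3629$)
$m = -3629$
$\sqrt{m + 43945} = \sqrt{-3629 + 43945} = \sqrt{40316} = 2 \sqrt{10079}$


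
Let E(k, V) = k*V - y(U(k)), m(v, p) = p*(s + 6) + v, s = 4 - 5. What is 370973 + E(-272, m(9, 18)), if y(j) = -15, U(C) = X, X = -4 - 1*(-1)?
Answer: 344060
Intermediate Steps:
s = -1
X = -3 (X = -4 + 1 = -3)
U(C) = -3
m(v, p) = v + 5*p (m(v, p) = p*(-1 + 6) + v = p*5 + v = 5*p + v = v + 5*p)
E(k, V) = 15 + V*k (E(k, V) = k*V - 1*(-15) = V*k + 15 = 15 + V*k)
370973 + E(-272, m(9, 18)) = 370973 + (15 + (9 + 5*18)*(-272)) = 370973 + (15 + (9 + 90)*(-272)) = 370973 + (15 + 99*(-272)) = 370973 + (15 - 26928) = 370973 - 26913 = 344060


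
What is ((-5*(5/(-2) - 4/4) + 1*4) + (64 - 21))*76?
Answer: 4902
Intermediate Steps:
((-5*(5/(-2) - 4/4) + 1*4) + (64 - 21))*76 = ((-5*(5*(-1/2) - 4*1/4) + 4) + 43)*76 = ((-5*(-5/2 - 1) + 4) + 43)*76 = ((-5*(-7/2) + 4) + 43)*76 = ((35/2 + 4) + 43)*76 = (43/2 + 43)*76 = (129/2)*76 = 4902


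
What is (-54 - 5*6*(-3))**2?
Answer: 1296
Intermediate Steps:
(-54 - 5*6*(-3))**2 = (-54 - 30*(-3))**2 = (-54 + 90)**2 = 36**2 = 1296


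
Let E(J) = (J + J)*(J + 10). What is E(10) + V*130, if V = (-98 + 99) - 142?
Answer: -17930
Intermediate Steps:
V = -141 (V = 1 - 142 = -141)
E(J) = 2*J*(10 + J) (E(J) = (2*J)*(10 + J) = 2*J*(10 + J))
E(10) + V*130 = 2*10*(10 + 10) - 141*130 = 2*10*20 - 18330 = 400 - 18330 = -17930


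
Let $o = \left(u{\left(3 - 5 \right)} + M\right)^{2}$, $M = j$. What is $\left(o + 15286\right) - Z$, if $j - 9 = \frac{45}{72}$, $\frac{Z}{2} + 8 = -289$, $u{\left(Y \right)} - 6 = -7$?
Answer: $\frac{1021081}{64} \approx 15954.0$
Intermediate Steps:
$u{\left(Y \right)} = -1$ ($u{\left(Y \right)} = 6 - 7 = -1$)
$Z = -594$ ($Z = -16 + 2 \left(-289\right) = -16 - 578 = -594$)
$j = \frac{77}{8}$ ($j = 9 + \frac{45}{72} = 9 + 45 \cdot \frac{1}{72} = 9 + \frac{5}{8} = \frac{77}{8} \approx 9.625$)
$M = \frac{77}{8} \approx 9.625$
$o = \frac{4761}{64}$ ($o = \left(-1 + \frac{77}{8}\right)^{2} = \left(\frac{69}{8}\right)^{2} = \frac{4761}{64} \approx 74.391$)
$\left(o + 15286\right) - Z = \left(\frac{4761}{64} + 15286\right) - -594 = \frac{983065}{64} + 594 = \frac{1021081}{64}$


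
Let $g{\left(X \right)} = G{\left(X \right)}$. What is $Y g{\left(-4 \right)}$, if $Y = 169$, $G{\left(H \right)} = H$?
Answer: $-676$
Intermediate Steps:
$g{\left(X \right)} = X$
$Y g{\left(-4 \right)} = 169 \left(-4\right) = -676$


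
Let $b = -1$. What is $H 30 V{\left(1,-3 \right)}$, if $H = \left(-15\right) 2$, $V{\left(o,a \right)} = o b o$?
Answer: $900$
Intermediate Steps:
$V{\left(o,a \right)} = - o^{2}$ ($V{\left(o,a \right)} = o \left(-1\right) o = - o o = - o^{2}$)
$H = -30$
$H 30 V{\left(1,-3 \right)} = \left(-30\right) 30 \left(- 1^{2}\right) = - 900 \left(\left(-1\right) 1\right) = \left(-900\right) \left(-1\right) = 900$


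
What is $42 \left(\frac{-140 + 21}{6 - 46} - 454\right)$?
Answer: $- \frac{378861}{20} \approx -18943.0$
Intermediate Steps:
$42 \left(\frac{-140 + 21}{6 - 46} - 454\right) = 42 \left(- \frac{119}{-40} - 454\right) = 42 \left(\left(-119\right) \left(- \frac{1}{40}\right) - 454\right) = 42 \left(\frac{119}{40} - 454\right) = 42 \left(- \frac{18041}{40}\right) = - \frac{378861}{20}$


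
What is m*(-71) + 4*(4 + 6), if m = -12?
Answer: 892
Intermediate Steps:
m*(-71) + 4*(4 + 6) = -12*(-71) + 4*(4 + 6) = 852 + 4*10 = 852 + 40 = 892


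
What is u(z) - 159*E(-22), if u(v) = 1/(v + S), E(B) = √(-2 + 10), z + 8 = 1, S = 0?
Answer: -⅐ - 318*√2 ≈ -449.86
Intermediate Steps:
z = -7 (z = -8 + 1 = -7)
E(B) = 2*√2 (E(B) = √8 = 2*√2)
u(v) = 1/v (u(v) = 1/(v + 0) = 1/v)
u(z) - 159*E(-22) = 1/(-7) - 318*√2 = -⅐ - 318*√2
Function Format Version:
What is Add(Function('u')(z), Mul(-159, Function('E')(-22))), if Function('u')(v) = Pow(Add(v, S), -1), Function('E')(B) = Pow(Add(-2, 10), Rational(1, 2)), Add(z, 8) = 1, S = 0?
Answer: Add(Rational(-1, 7), Mul(-318, Pow(2, Rational(1, 2)))) ≈ -449.86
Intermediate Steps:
z = -7 (z = Add(-8, 1) = -7)
Function('E')(B) = Mul(2, Pow(2, Rational(1, 2))) (Function('E')(B) = Pow(8, Rational(1, 2)) = Mul(2, Pow(2, Rational(1, 2))))
Function('u')(v) = Pow(v, -1) (Function('u')(v) = Pow(Add(v, 0), -1) = Pow(v, -1))
Add(Function('u')(z), Mul(-159, Function('E')(-22))) = Add(Pow(-7, -1), Mul(-159, Mul(2, Pow(2, Rational(1, 2))))) = Add(Rational(-1, 7), Mul(-318, Pow(2, Rational(1, 2))))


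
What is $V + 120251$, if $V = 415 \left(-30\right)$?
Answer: $107801$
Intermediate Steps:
$V = -12450$
$V + 120251 = -12450 + 120251 = 107801$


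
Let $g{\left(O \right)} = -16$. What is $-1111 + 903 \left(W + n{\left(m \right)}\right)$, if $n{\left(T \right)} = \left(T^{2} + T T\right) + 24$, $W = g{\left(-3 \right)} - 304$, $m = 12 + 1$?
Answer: $36815$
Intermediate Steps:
$m = 13$
$W = -320$ ($W = -16 - 304 = -320$)
$n{\left(T \right)} = 24 + 2 T^{2}$ ($n{\left(T \right)} = \left(T^{2} + T^{2}\right) + 24 = 2 T^{2} + 24 = 24 + 2 T^{2}$)
$-1111 + 903 \left(W + n{\left(m \right)}\right) = -1111 + 903 \left(-320 + \left(24 + 2 \cdot 13^{2}\right)\right) = -1111 + 903 \left(-320 + \left(24 + 2 \cdot 169\right)\right) = -1111 + 903 \left(-320 + \left(24 + 338\right)\right) = -1111 + 903 \left(-320 + 362\right) = -1111 + 903 \cdot 42 = -1111 + 37926 = 36815$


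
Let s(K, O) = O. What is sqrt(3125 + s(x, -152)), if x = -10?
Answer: sqrt(2973) ≈ 54.525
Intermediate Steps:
sqrt(3125 + s(x, -152)) = sqrt(3125 - 152) = sqrt(2973)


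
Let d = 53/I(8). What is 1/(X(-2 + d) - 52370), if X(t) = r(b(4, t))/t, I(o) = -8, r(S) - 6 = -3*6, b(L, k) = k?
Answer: -23/1204478 ≈ -1.9095e-5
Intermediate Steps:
r(S) = -12 (r(S) = 6 - 3*6 = 6 - 18 = -12)
d = -53/8 (d = 53/(-8) = 53*(-1/8) = -53/8 ≈ -6.6250)
X(t) = -12/t
1/(X(-2 + d) - 52370) = 1/(-12/(-2 - 53/8) - 52370) = 1/(-12/(-69/8) - 52370) = 1/(-12*(-8/69) - 52370) = 1/(32/23 - 52370) = 1/(-1204478/23) = -23/1204478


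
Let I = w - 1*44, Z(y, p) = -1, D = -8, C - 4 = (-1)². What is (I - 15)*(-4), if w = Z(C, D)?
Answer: 240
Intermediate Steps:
C = 5 (C = 4 + (-1)² = 4 + 1 = 5)
w = -1
I = -45 (I = -1 - 1*44 = -1 - 44 = -45)
(I - 15)*(-4) = (-45 - 15)*(-4) = -60*(-4) = 240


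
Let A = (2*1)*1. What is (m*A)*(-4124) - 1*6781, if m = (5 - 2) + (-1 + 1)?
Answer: -31525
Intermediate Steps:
m = 3 (m = 3 + 0 = 3)
A = 2 (A = 2*1 = 2)
(m*A)*(-4124) - 1*6781 = (3*2)*(-4124) - 1*6781 = 6*(-4124) - 6781 = -24744 - 6781 = -31525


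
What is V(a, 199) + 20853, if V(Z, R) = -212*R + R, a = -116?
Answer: -21136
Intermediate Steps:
V(Z, R) = -211*R
V(a, 199) + 20853 = -211*199 + 20853 = -41989 + 20853 = -21136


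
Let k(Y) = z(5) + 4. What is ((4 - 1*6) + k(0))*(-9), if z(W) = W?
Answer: -63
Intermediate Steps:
k(Y) = 9 (k(Y) = 5 + 4 = 9)
((4 - 1*6) + k(0))*(-9) = ((4 - 1*6) + 9)*(-9) = ((4 - 6) + 9)*(-9) = (-2 + 9)*(-9) = 7*(-9) = -63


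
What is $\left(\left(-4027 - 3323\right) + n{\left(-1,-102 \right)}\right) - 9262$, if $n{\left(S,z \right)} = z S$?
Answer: $-16510$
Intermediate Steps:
$n{\left(S,z \right)} = S z$
$\left(\left(-4027 - 3323\right) + n{\left(-1,-102 \right)}\right) - 9262 = \left(\left(-4027 - 3323\right) - -102\right) - 9262 = \left(-7350 + 102\right) - 9262 = -7248 - 9262 = -16510$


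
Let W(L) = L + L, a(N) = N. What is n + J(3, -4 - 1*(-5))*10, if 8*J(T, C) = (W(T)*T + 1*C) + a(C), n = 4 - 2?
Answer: 27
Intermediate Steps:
n = 2
W(L) = 2*L
J(T, C) = C/4 + T²/4 (J(T, C) = (((2*T)*T + 1*C) + C)/8 = ((2*T² + C) + C)/8 = ((C + 2*T²) + C)/8 = (2*C + 2*T²)/8 = C/4 + T²/4)
n + J(3, -4 - 1*(-5))*10 = 2 + ((-4 - 1*(-5))/4 + (¼)*3²)*10 = 2 + ((-4 + 5)/4 + (¼)*9)*10 = 2 + ((¼)*1 + 9/4)*10 = 2 + (¼ + 9/4)*10 = 2 + (5/2)*10 = 2 + 25 = 27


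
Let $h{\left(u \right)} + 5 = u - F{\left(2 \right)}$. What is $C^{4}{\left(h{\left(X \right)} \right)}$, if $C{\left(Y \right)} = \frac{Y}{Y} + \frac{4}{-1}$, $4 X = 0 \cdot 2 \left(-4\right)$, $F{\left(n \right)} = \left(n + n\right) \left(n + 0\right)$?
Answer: $81$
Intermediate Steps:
$F{\left(n \right)} = 2 n^{2}$ ($F{\left(n \right)} = 2 n n = 2 n^{2}$)
$X = 0$ ($X = \frac{0 \cdot 2 \left(-4\right)}{4} = \frac{0 \left(-8\right)}{4} = \frac{1}{4} \cdot 0 = 0$)
$h{\left(u \right)} = -13 + u$ ($h{\left(u \right)} = -5 + \left(u - 2 \cdot 2^{2}\right) = -5 + \left(u - 2 \cdot 4\right) = -5 + \left(u - 8\right) = -5 + \left(-8 + u\right) = -13 + u$)
$C{\left(Y \right)} = -3$ ($C{\left(Y \right)} = 1 + 4 \left(-1\right) = 1 - 4 = -3$)
$C^{4}{\left(h{\left(X \right)} \right)} = \left(-3\right)^{4} = 81$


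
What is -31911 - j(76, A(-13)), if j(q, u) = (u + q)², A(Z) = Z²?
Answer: -91936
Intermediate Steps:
j(q, u) = (q + u)²
-31911 - j(76, A(-13)) = -31911 - (76 + (-13)²)² = -31911 - (76 + 169)² = -31911 - 1*245² = -31911 - 1*60025 = -31911 - 60025 = -91936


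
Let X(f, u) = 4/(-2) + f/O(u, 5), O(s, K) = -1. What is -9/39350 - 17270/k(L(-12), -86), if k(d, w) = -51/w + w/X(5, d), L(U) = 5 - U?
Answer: -409103918777/305080550 ≈ -1341.0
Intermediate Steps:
X(f, u) = -2 - f (X(f, u) = 4/(-2) + f/(-1) = 4*(-½) + f*(-1) = -2 - f)
k(d, w) = -51/w - w/7 (k(d, w) = -51/w + w/(-2 - 1*5) = -51/w + w/(-2 - 5) = -51/w + w/(-7) = -51/w + w*(-⅐) = -51/w - w/7)
-9/39350 - 17270/k(L(-12), -86) = -9/39350 - 17270/(-51/(-86) - ⅐*(-86)) = -9*1/39350 - 17270/(-51*(-1/86) + 86/7) = -9/39350 - 17270/(51/86 + 86/7) = -9/39350 - 17270/7753/602 = -9/39350 - 17270*602/7753 = -9/39350 - 10396540/7753 = -409103918777/305080550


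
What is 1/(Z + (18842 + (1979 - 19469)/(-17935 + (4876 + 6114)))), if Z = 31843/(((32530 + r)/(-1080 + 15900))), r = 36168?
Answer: 2271941/58420479554 ≈ 3.8889e-5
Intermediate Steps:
Z = 33708090/4907 (Z = 31843/(((32530 + 36168)/(-1080 + 15900))) = 31843/((68698/14820)) = 31843/((68698*(1/14820))) = 31843/(34349/7410) = 31843*(7410/34349) = 33708090/4907 ≈ 6869.4)
1/(Z + (18842 + (1979 - 19469)/(-17935 + (4876 + 6114)))) = 1/(33708090/4907 + (18842 + (1979 - 19469)/(-17935 + (4876 + 6114)))) = 1/(33708090/4907 + (18842 - 17490/(-17935 + 10990))) = 1/(33708090/4907 + (18842 - 17490/(-6945))) = 1/(33708090/4907 + (18842 - 17490*(-1/6945))) = 1/(33708090/4907 + (18842 + 1166/463)) = 1/(33708090/4907 + 8725012/463) = 1/(58420479554/2271941) = 2271941/58420479554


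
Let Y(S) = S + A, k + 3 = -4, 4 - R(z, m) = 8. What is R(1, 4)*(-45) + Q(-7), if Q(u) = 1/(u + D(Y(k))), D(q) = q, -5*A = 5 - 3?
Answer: 12955/72 ≈ 179.93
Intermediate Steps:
R(z, m) = -4 (R(z, m) = 4 - 1*8 = 4 - 8 = -4)
A = -⅖ (A = -(5 - 3)/5 = -⅕*2 = -⅖ ≈ -0.40000)
k = -7 (k = -3 - 4 = -7)
Y(S) = -⅖ + S (Y(S) = S - ⅖ = -⅖ + S)
Q(u) = 1/(-37/5 + u) (Q(u) = 1/(u + (-⅖ - 7)) = 1/(u - 37/5) = 1/(-37/5 + u))
R(1, 4)*(-45) + Q(-7) = -4*(-45) + 5/(-37 + 5*(-7)) = 180 + 5/(-37 - 35) = 180 + 5/(-72) = 180 + 5*(-1/72) = 180 - 5/72 = 12955/72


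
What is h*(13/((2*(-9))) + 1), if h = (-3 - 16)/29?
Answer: -95/522 ≈ -0.18199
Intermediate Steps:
h = -19/29 (h = -19*1/29 = -19/29 ≈ -0.65517)
h*(13/((2*(-9))) + 1) = -19*(13/((2*(-9))) + 1)/29 = -19*(13/(-18) + 1)/29 = -19*(13*(-1/18) + 1)/29 = -19*(-13/18 + 1)/29 = -19/29*5/18 = -95/522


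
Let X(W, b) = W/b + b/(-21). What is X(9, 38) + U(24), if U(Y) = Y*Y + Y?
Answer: 477545/798 ≈ 598.43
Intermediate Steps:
U(Y) = Y + Y**2 (U(Y) = Y**2 + Y = Y + Y**2)
X(W, b) = -b/21 + W/b (X(W, b) = W/b + b*(-1/21) = W/b - b/21 = -b/21 + W/b)
X(9, 38) + U(24) = (-1/21*38 + 9/38) + 24*(1 + 24) = (-38/21 + 9*(1/38)) + 24*25 = (-38/21 + 9/38) + 600 = -1255/798 + 600 = 477545/798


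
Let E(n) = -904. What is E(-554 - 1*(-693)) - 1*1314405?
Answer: -1315309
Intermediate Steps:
E(-554 - 1*(-693)) - 1*1314405 = -904 - 1*1314405 = -904 - 1314405 = -1315309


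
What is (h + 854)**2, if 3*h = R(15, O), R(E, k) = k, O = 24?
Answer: 743044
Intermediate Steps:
h = 8 (h = (1/3)*24 = 8)
(h + 854)**2 = (8 + 854)**2 = 862**2 = 743044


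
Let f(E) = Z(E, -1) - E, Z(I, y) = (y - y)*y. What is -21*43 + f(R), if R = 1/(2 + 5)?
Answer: -6322/7 ≈ -903.14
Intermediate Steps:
Z(I, y) = 0 (Z(I, y) = 0*y = 0)
R = ⅐ (R = 1/7 = ⅐ ≈ 0.14286)
f(E) = -E (f(E) = 0 - E = -E)
-21*43 + f(R) = -21*43 - 1*⅐ = -903 - ⅐ = -6322/7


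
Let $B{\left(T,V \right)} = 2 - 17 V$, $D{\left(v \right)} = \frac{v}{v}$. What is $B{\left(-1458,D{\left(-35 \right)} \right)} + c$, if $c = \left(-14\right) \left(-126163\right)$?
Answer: $1766267$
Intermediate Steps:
$D{\left(v \right)} = 1$
$c = 1766282$
$B{\left(-1458,D{\left(-35 \right)} \right)} + c = \left(2 - 17\right) + 1766282 = -15 + 1766282 = 1766267$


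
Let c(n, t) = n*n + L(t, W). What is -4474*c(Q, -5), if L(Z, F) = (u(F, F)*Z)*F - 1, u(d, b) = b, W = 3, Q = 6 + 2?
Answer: -80532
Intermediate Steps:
Q = 8
L(Z, F) = -1 + Z*F² (L(Z, F) = (F*Z)*F - 1 = Z*F² - 1 = -1 + Z*F²)
c(n, t) = -1 + n² + 9*t (c(n, t) = n*n + (-1 + t*3²) = n² + (-1 + t*9) = n² + (-1 + 9*t) = -1 + n² + 9*t)
-4474*c(Q, -5) = -4474*(-1 + 8² + 9*(-5)) = -4474*(-1 + 64 - 45) = -4474*18 = -80532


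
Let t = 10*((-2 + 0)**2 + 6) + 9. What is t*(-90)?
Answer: -9810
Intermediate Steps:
t = 109 (t = 10*((-2)**2 + 6) + 9 = 10*(4 + 6) + 9 = 10*10 + 9 = 100 + 9 = 109)
t*(-90) = 109*(-90) = -9810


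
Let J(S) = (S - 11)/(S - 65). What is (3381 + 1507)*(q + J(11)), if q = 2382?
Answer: 11643216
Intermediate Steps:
J(S) = (-11 + S)/(-65 + S)
(3381 + 1507)*(q + J(11)) = (3381 + 1507)*(2382 + (-11 + 11)/(-65 + 11)) = 4888*(2382 + 0/(-54)) = 4888*(2382 - 1/54*0) = 4888*(2382 + 0) = 4888*2382 = 11643216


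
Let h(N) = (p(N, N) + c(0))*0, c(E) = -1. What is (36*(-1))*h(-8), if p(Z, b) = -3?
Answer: 0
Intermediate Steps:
h(N) = 0 (h(N) = (-3 - 1)*0 = -4*0 = 0)
(36*(-1))*h(-8) = (36*(-1))*0 = -36*0 = 0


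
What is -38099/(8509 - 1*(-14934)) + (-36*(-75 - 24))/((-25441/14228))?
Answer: -1189730798915/596413363 ≈ -1994.8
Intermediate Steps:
-38099/(8509 - 1*(-14934)) + (-36*(-75 - 24))/((-25441/14228)) = -38099/(8509 + 14934) + (-36*(-99))/((-25441*1/14228)) = -38099/23443 + 3564/(-25441/14228) = -38099*1/23443 + 3564*(-14228/25441) = -38099/23443 - 50708592/25441 = -1189730798915/596413363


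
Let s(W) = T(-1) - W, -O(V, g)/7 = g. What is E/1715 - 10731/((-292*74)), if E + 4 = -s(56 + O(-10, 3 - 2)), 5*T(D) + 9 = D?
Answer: 266017/507640 ≈ 0.52403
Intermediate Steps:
T(D) = -9/5 + D/5
O(V, g) = -7*g
s(W) = -2 - W (s(W) = (-9/5 + (⅕)*(-1)) - W = (-9/5 - ⅕) - W = -2 - W)
E = 47 (E = -4 - (-2 - (56 - 7*(3 - 2))) = -4 - (-2 - (56 - 7*1)) = -4 - (-2 - (56 - 7)) = -4 - (-2 - 1*49) = -4 - (-2 - 49) = -4 - 1*(-51) = -4 + 51 = 47)
E/1715 - 10731/((-292*74)) = 47/1715 - 10731/((-292*74)) = 47*(1/1715) - 10731/(-21608) = 47/1715 - 10731*(-1/21608) = 47/1715 + 147/296 = 266017/507640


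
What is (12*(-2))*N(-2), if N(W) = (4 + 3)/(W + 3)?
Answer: -168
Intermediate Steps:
N(W) = 7/(3 + W)
(12*(-2))*N(-2) = (12*(-2))*(7/(3 - 2)) = -168/1 = -168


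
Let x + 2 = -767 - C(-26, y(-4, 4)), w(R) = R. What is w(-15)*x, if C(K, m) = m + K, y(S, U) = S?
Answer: 11085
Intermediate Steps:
C(K, m) = K + m
x = -739 (x = -2 + (-767 - (-26 - 4)) = -2 + (-767 - 1*(-30)) = -2 + (-767 + 30) = -2 - 737 = -739)
w(-15)*x = -15*(-739) = 11085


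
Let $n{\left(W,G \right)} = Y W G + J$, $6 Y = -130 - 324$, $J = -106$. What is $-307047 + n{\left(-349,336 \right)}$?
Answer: $8565823$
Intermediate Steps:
$Y = - \frac{227}{3}$ ($Y = \frac{-130 - 324}{6} = \frac{1}{6} \left(-454\right) = - \frac{227}{3} \approx -75.667$)
$n{\left(W,G \right)} = -106 - \frac{227 G W}{3}$ ($n{\left(W,G \right)} = - \frac{227 W}{3} G - 106 = - \frac{227 G W}{3} - 106 = -106 - \frac{227 G W}{3}$)
$-307047 + n{\left(-349,336 \right)} = -307047 - \left(106 + 25424 \left(-349\right)\right) = -307047 + \left(-106 + 8872976\right) = -307047 + 8872870 = 8565823$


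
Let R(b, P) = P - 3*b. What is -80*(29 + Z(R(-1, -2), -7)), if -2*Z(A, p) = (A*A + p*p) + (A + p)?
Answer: -560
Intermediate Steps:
Z(A, p) = -A/2 - p/2 - A**2/2 - p**2/2 (Z(A, p) = -((A*A + p*p) + (A + p))/2 = -((A**2 + p**2) + (A + p))/2 = -(A + p + A**2 + p**2)/2 = -A/2 - p/2 - A**2/2 - p**2/2)
-80*(29 + Z(R(-1, -2), -7)) = -80*(29 + (-(-2 - 3*(-1))/2 - 1/2*(-7) - (-2 - 3*(-1))**2/2 - 1/2*(-7)**2)) = -80*(29 + (-(-2 + 3)/2 + 7/2 - (-2 + 3)**2/2 - 1/2*49)) = -80*(29 + (-1/2*1 + 7/2 - 1/2*1**2 - 49/2)) = -80*(29 + (-1/2 + 7/2 - 1/2*1 - 49/2)) = -80*(29 + (-1/2 + 7/2 - 1/2 - 49/2)) = -80*(29 - 22) = -80*7 = -560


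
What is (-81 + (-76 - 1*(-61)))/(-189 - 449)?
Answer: 48/319 ≈ 0.15047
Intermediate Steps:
(-81 + (-76 - 1*(-61)))/(-189 - 449) = (-81 + (-76 + 61))/(-638) = (-81 - 15)*(-1/638) = -96*(-1/638) = 48/319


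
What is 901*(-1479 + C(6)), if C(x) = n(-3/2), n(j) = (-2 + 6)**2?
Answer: -1318163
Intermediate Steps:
n(j) = 16 (n(j) = 4**2 = 16)
C(x) = 16
901*(-1479 + C(6)) = 901*(-1479 + 16) = 901*(-1463) = -1318163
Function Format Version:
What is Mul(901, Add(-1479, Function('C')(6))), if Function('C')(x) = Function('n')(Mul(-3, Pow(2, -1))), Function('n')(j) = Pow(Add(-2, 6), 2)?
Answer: -1318163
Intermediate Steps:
Function('n')(j) = 16 (Function('n')(j) = Pow(4, 2) = 16)
Function('C')(x) = 16
Mul(901, Add(-1479, Function('C')(6))) = Mul(901, Add(-1479, 16)) = Mul(901, -1463) = -1318163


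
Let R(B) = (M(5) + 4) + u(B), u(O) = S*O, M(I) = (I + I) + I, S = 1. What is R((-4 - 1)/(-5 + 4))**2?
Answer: 576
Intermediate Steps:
M(I) = 3*I (M(I) = 2*I + I = 3*I)
u(O) = O (u(O) = 1*O = O)
R(B) = 19 + B (R(B) = (3*5 + 4) + B = (15 + 4) + B = 19 + B)
R((-4 - 1)/(-5 + 4))**2 = (19 + (-4 - 1)/(-5 + 4))**2 = (19 - 5/(-1))**2 = (19 - 5*(-1))**2 = (19 + 5)**2 = 24**2 = 576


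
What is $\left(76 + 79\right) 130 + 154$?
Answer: $20304$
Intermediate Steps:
$\left(76 + 79\right) 130 + 154 = 155 \cdot 130 + 154 = 20150 + 154 = 20304$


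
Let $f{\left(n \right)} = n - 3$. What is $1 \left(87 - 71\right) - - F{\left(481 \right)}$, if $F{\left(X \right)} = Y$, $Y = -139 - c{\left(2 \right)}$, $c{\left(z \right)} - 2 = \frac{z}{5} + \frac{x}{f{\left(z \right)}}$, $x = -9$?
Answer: $- \frac{672}{5} \approx -134.4$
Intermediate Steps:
$f{\left(n \right)} = -3 + n$
$c{\left(z \right)} = 2 - \frac{9}{-3 + z} + \frac{z}{5}$ ($c{\left(z \right)} = 2 + \left(\frac{z}{5} - \frac{9}{-3 + z}\right) = 2 + \left(- \frac{9}{-3 + z} + \frac{z}{5}\right) = 2 - \frac{9}{-3 + z} + \frac{z}{5}$)
$Y = - \frac{752}{5}$ ($Y = -139 - \frac{-45 + \left(-3 + 2\right) \left(10 + 2\right)}{5 \left(-3 + 2\right)} = -139 - \frac{-45 - 12}{5 \left(-1\right)} = -139 - \frac{1}{5} \left(-1\right) \left(-45 - 12\right) = -139 - \frac{1}{5} \left(-1\right) \left(-57\right) = -139 - \frac{57}{5} = - \frac{752}{5} \approx -150.4$)
$F{\left(X \right)} = - \frac{752}{5}$
$1 \left(87 - 71\right) - - F{\left(481 \right)} = 1 \left(87 - 71\right) - \left(-1\right) \left(- \frac{752}{5}\right) = 1 \cdot 16 - \frac{752}{5} = 16 - \frac{752}{5} = - \frac{672}{5}$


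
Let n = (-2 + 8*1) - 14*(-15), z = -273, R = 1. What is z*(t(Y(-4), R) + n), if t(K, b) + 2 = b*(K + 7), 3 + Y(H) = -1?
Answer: -59241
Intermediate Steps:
Y(H) = -4 (Y(H) = -3 - 1 = -4)
t(K, b) = -2 + b*(7 + K) (t(K, b) = -2 + b*(K + 7) = -2 + b*(7 + K))
n = 216 (n = (-2 + 8) + 210 = 6 + 210 = 216)
z*(t(Y(-4), R) + n) = -273*((-2 + 7*1 - 4*1) + 216) = -273*((-2 + 7 - 4) + 216) = -273*(1 + 216) = -273*217 = -59241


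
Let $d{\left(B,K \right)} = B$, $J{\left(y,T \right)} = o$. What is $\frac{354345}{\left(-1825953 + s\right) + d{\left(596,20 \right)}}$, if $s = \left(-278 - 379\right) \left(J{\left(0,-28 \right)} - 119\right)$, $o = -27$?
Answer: $- \frac{70869}{345887} \approx -0.20489$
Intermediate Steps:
$J{\left(y,T \right)} = -27$
$s = 95922$ ($s = \left(-278 - 379\right) \left(-27 - 119\right) = - 657 \left(-27 - 119\right) = \left(-657\right) \left(-146\right) = 95922$)
$\frac{354345}{\left(-1825953 + s\right) + d{\left(596,20 \right)}} = \frac{354345}{\left(-1825953 + 95922\right) + 596} = \frac{354345}{-1730031 + 596} = \frac{354345}{-1729435} = 354345 \left(- \frac{1}{1729435}\right) = - \frac{70869}{345887}$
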